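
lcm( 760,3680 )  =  69920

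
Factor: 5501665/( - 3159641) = - 5^1*13^1*53^1 * 1597^1*3159641^(-1)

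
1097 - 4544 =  - 3447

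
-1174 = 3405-4579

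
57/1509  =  19/503 = 0.04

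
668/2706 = 334/1353 = 0.25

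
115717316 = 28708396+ 87008920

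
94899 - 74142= 20757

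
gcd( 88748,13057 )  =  11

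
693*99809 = 69167637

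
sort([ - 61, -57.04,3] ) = [ - 61, - 57.04,3]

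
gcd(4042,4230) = 94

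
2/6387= 2/6387=0.00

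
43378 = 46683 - 3305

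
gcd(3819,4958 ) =67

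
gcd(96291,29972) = 1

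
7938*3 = 23814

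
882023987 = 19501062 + 862522925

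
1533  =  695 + 838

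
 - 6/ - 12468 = 1/2078 = 0.00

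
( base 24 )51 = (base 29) 45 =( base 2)1111001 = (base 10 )121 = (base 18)6D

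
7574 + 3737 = 11311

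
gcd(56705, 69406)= 1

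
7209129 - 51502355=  - 44293226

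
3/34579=3/34579 = 0.00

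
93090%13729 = 10716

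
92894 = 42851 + 50043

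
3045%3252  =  3045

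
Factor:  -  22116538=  - 2^1*1571^1*7039^1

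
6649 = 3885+2764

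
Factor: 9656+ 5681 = 7^2*313^1 = 15337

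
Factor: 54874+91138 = 146012 = 2^2*173^1*211^1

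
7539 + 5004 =12543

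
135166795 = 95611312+39555483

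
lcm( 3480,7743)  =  309720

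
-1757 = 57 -1814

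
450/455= 90/91 = 0.99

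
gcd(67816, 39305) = 7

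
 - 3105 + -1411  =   -4516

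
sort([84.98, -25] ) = [ - 25, 84.98] 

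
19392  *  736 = 14272512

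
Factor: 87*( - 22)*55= - 2^1 * 3^1 * 5^1*11^2*29^1 = - 105270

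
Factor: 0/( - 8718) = 0  =  0^1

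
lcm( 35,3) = 105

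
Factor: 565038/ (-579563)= - 2^1*3^2*31391^1 * 579563^( - 1) 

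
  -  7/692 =-7/692 = - 0.01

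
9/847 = 9/847= 0.01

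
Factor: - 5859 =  - 3^3 * 7^1*31^1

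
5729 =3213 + 2516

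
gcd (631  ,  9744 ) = 1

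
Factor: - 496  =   - 2^4*31^1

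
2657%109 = 41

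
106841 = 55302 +51539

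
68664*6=411984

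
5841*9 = 52569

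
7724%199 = 162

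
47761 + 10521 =58282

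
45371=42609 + 2762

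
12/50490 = 2/8415 = 0.00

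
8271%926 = 863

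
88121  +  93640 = 181761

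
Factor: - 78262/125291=  -  2^1 * 109^1*349^( - 1) = -218/349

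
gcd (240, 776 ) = 8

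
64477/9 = 7164 + 1/9 = 7164.11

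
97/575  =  97/575 = 0.17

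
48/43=1 + 5/43=1.12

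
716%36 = 32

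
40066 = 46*871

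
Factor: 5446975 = 5^2*23^1*9473^1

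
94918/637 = 94918/637=149.01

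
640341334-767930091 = -127588757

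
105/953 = 105/953 = 0.11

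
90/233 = 90/233 = 0.39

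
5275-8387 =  - 3112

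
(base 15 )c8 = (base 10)188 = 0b10111100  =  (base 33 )5n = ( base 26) 76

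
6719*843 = 5664117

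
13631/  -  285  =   - 13631/285=- 47.83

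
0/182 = 0=0.00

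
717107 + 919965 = 1637072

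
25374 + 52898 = 78272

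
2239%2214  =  25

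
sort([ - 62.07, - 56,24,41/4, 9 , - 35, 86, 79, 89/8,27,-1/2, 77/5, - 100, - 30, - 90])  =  [ - 100,-90,-62.07, - 56, - 35, - 30, - 1/2, 9,41/4,89/8,77/5,24,  27, 79, 86]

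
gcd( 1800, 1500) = 300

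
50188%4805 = 2138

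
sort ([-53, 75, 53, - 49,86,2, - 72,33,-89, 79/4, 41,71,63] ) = [ - 89, - 72, - 53, - 49, 2, 79/4,  33, 41, 53,63,71,75,  86] 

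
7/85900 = 7/85900 = 0.00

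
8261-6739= 1522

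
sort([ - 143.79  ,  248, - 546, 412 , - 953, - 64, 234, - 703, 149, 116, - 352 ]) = [ - 953 , - 703, - 546 , - 352, - 143.79, -64,116, 149, 234, 248, 412]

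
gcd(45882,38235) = 7647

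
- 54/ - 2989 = 54/2989 = 0.02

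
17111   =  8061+9050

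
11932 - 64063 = -52131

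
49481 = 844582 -795101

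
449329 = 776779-327450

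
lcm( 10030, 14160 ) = 240720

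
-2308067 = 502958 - 2811025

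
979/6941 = 89/631=0.14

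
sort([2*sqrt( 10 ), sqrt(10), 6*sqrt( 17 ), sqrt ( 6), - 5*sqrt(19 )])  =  [ - 5*  sqrt(19 ), sqrt (6),  sqrt(10)  ,  2*sqrt( 10 ),6*sqrt(17 )]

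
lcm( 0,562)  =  0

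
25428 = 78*326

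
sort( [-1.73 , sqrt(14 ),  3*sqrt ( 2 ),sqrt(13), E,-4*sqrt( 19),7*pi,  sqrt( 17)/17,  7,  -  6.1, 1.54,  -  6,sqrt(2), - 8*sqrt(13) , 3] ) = [ - 8*sqrt( 13), - 4*sqrt( 19 ), -6.1, - 6  , - 1.73,  sqrt(17)/17,sqrt ( 2), 1.54 , E,3, sqrt( 13), sqrt (14),3*sqrt( 2 ),7,7*pi]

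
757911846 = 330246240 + 427665606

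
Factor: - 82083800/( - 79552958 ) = 2^2*5^2*19^1*1597^(-1)*21601^1*24907^( - 1) =41041900/39776479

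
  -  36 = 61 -97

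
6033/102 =2011/34  =  59.15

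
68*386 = 26248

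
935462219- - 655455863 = 1590918082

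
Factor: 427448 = 2^3*7^1*17^1*449^1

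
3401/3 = 3401/3 = 1133.67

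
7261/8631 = 53/63  =  0.84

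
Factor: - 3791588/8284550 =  - 1895794/4142275 = - 2^1 * 5^(-2)*67^ ( - 1 )*181^1*2473^( - 1 )*5237^1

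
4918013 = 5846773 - 928760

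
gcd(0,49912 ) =49912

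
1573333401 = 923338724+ 649994677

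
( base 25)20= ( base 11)46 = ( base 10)50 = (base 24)22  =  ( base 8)62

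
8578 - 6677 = 1901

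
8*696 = 5568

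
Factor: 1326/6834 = 13/67 = 13^1 * 67^(-1)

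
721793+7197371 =7919164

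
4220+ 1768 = 5988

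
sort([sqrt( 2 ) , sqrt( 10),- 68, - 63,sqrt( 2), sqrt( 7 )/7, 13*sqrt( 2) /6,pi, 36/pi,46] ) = [ - 68, - 63,sqrt( 7)/7,sqrt(2 ),sqrt( 2 ),13 *sqrt( 2 ) /6,pi, sqrt( 10 ),36/pi, 46] 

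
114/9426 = 19/1571 =0.01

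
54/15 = 3 + 3/5= 3.60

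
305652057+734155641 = 1039807698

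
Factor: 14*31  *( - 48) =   -  2^5*3^1 *7^1 * 31^1 = - 20832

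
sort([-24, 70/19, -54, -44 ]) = [-54,- 44,-24, 70/19]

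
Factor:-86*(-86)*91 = 673036=2^2*7^1 * 13^1 * 43^2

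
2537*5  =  12685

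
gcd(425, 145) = 5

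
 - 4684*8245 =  - 38619580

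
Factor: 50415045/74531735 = 10083009/14906347 = 3^1*293^1 * 421^(-1 )*11471^1* 35407^( - 1)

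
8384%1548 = 644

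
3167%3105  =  62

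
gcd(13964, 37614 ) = 2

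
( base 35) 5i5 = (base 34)5ss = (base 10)6760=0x1a68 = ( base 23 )CHL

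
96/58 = 1  +  19/29 = 1.66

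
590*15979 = 9427610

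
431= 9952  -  9521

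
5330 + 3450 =8780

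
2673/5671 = 2673/5671 = 0.47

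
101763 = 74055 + 27708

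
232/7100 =58/1775 = 0.03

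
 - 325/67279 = -325/67279  =  - 0.00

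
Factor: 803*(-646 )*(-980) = 508363240 = 2^3*5^1*7^2*11^1*17^1* 19^1*73^1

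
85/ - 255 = -1/3 = -0.33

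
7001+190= 7191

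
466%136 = 58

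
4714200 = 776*6075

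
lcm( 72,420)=2520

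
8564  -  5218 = 3346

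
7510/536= 3755/268 = 14.01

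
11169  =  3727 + 7442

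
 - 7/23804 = -7/23804 = - 0.00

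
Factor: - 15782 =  - 2^1*13^1*607^1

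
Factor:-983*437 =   -  19^1*23^1 * 983^1 = - 429571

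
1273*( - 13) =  - 16549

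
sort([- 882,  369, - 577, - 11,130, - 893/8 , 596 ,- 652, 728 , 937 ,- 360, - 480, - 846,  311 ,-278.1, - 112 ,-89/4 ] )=[  -  882 ,  -  846, - 652, - 577, - 480, - 360, - 278.1, - 112, - 893/8, - 89/4, - 11,  130,311,369, 596, 728,937 ]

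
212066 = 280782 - 68716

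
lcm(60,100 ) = 300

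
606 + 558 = 1164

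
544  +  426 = 970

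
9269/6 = 1544 + 5/6 = 1544.83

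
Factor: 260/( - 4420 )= - 1/17 = - 17^(-1 )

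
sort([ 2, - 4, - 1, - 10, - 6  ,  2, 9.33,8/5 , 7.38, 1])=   [ - 10  ,-6,  -  4,  -  1, 1,8/5, 2, 2, 7.38, 9.33 ] 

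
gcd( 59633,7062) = 1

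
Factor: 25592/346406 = 28/379 = 2^2*7^1*379^( - 1)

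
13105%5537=2031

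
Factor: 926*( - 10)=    - 2^2*5^1*463^1 = - 9260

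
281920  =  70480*4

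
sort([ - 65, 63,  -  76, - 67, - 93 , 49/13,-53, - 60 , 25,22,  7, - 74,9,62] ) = [ - 93, - 76, - 74, - 67, - 65, - 60,- 53 , 49/13,7,9, 22,25,62, 63]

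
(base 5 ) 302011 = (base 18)1BD1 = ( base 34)8B9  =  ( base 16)259F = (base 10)9631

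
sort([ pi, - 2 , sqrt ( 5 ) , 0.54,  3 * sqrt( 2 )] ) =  [ - 2,0.54,  sqrt( 5 ) , pi, 3*sqrt( 2)] 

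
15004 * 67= 1005268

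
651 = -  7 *( - 93) 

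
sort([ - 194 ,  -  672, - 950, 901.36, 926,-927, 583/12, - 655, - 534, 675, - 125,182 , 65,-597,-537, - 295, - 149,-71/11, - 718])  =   [-950,-927,-718, -672, - 655, - 597, - 537, - 534, - 295,  -  194, - 149,-125,-71/11, 583/12, 65, 182,  675,901.36, 926 ]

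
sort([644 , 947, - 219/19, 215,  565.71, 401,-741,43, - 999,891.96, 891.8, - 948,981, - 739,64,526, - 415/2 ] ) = [ - 999,-948, - 741, - 739 , - 415/2,  -  219/19,43,64, 215, 401,526,  565.71,644,891.8 , 891.96, 947,  981]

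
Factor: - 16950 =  - 2^1*3^1*5^2*113^1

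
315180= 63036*5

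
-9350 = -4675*2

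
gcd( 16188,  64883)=1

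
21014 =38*553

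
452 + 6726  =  7178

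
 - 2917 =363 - 3280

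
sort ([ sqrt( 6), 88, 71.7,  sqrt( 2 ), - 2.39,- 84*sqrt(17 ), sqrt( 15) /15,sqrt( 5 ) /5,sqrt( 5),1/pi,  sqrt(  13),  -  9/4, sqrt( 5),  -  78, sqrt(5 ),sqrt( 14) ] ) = [  -  84*sqrt( 17),-78, - 2.39 ,  -  9/4,sqrt( 15)/15,1/pi, sqrt( 5 )/5, sqrt(2),sqrt (5), sqrt(5) , sqrt( 5 ), sqrt(6 ), sqrt(13),sqrt( 14),71.7,  88]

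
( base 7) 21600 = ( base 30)619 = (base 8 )12477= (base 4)1110333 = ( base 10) 5439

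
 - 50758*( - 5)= 253790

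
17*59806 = 1016702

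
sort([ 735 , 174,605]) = [ 174, 605, 735 ]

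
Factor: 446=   2^1*223^1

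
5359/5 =1071 + 4/5 = 1071.80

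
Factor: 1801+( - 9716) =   -  7915  =  - 5^1*1583^1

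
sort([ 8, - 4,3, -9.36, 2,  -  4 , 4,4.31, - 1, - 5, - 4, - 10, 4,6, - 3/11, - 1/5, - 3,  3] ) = [ - 10,- 9.36,-5, - 4,  -  4, - 4, - 3, - 1, - 3/11, - 1/5,2,3, 3,4,4,4.31,6, 8]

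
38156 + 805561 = 843717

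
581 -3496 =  - 2915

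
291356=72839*4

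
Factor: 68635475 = 5^2*2745419^1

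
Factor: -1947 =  - 3^1*11^1*59^1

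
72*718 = 51696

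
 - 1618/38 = -809/19 = -42.58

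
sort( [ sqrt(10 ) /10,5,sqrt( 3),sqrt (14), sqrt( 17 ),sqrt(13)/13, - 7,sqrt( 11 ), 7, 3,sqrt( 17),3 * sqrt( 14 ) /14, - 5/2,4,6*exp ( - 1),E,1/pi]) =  [-7, - 5/2, sqrt( 13)/13, sqrt( 10) /10,1/pi, 3*sqrt( 14)/14, sqrt(3),6 * exp( - 1 ),E,3,sqrt( 11 ),sqrt( 14),4  ,  sqrt( 17),sqrt( 17 ),5,7 ] 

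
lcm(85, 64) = 5440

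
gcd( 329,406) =7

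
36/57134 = 18/28567 = 0.00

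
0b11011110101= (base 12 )1045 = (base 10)1781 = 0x6F5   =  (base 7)5123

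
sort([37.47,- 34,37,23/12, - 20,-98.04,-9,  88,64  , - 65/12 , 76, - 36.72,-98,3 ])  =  [ - 98.04,  -  98, - 36.72,- 34, - 20, - 9,-65/12, 23/12,3,37, 37.47  ,  64,76, 88]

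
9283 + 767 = 10050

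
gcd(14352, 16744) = 2392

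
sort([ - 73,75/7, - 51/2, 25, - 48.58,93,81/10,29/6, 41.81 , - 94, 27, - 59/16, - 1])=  [ - 94, - 73, - 48.58, - 51/2, - 59/16, - 1,29/6,81/10 , 75/7, 25,  27, 41.81,93 ]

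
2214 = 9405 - 7191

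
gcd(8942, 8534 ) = 34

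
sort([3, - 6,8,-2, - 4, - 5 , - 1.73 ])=[ - 6, - 5,-4, - 2 , - 1.73,3,  8]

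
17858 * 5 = 89290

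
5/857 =5/857 = 0.01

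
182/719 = 182/719  =  0.25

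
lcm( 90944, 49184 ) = 4820032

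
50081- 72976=-22895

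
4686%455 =136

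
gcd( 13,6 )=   1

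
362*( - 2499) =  - 904638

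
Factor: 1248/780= 8/5  =  2^3*5^( - 1)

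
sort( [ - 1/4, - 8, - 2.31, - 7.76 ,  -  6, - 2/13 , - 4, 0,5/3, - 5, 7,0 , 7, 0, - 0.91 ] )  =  [ - 8, - 7.76 , - 6,-5, - 4, - 2.31, - 0.91, - 1/4, - 2/13,0, 0, 0, 5/3 , 7, 7] 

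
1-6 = - 5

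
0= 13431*0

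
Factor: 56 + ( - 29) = 27 = 3^3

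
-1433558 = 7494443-8928001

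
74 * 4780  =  353720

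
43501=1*43501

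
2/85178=1/42589 = 0.00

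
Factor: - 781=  - 11^1*  71^1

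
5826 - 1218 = 4608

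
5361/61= 87 + 54/61 = 87.89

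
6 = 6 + 0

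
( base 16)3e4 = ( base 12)6B0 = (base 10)996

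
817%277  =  263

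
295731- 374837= -79106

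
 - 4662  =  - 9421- -4759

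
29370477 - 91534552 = -62164075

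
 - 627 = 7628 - 8255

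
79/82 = 79/82 = 0.96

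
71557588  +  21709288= 93266876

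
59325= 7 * 8475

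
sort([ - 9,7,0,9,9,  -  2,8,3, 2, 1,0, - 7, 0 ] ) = [-9,-7, - 2,  0, 0, 0, 1,2,3,7,8,9, 9 ]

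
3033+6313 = 9346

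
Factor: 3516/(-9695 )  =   - 2^2*3^1*5^(  -  1 )*7^ (-1) * 277^( - 1 )*293^1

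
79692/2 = 39846 = 39846.00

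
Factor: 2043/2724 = 3/4 =2^( -2 ) * 3^1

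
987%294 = 105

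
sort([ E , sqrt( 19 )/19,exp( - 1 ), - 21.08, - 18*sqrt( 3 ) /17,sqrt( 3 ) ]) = [  -  21.08, - 18*sqrt(3)/17, sqrt( 19 ) /19,  exp( - 1 ), sqrt( 3) , E]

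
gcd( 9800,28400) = 200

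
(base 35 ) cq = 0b110111110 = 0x1be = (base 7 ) 1205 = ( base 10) 446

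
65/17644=65/17644 = 0.00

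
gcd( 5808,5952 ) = 48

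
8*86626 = 693008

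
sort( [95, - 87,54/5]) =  [ - 87,  54/5, 95]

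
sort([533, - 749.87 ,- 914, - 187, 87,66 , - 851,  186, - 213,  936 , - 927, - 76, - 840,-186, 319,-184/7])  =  [ - 927,  -  914,-851, - 840, - 749.87, - 213, - 187, - 186 , - 76, - 184/7,66, 87, 186,319, 533, 936]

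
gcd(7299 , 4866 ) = 2433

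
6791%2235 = 86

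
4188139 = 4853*863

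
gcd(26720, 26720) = 26720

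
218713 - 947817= - 729104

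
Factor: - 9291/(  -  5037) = 19^1*23^( - 1)*73^( - 1 )*163^1 = 3097/1679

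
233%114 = 5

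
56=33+23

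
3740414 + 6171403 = 9911817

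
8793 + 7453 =16246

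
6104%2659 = 786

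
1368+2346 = 3714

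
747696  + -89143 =658553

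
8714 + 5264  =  13978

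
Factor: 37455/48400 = 2^ ( -4)*3^1*5^( - 1 ) * 11^(-1)*227^1  =  681/880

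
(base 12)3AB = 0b1000110011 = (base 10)563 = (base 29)jc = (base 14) 2C3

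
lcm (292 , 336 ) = 24528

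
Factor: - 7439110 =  - 2^1 * 5^1*7^1*106273^1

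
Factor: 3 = 3^1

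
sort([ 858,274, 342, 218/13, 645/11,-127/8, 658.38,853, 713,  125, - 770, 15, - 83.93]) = [-770, - 83.93, - 127/8,15, 218/13 , 645/11, 125, 274, 342, 658.38,713, 853,858]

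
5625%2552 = 521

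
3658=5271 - 1613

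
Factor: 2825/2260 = 2^ ( - 2 )*5^1 = 5/4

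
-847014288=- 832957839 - 14056449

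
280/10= 28 = 28.00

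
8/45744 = 1/5718   =  0.00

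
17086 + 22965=40051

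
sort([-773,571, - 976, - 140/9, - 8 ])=[  -  976, -773, - 140/9,-8 , 571 ] 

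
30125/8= 3765 + 5/8 = 3765.62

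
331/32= 10 + 11/32 = 10.34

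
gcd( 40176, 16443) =81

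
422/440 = 211/220 =0.96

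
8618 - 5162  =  3456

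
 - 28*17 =- 476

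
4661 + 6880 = 11541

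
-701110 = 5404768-6105878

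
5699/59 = 96 + 35/59 = 96.59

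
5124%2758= 2366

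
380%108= 56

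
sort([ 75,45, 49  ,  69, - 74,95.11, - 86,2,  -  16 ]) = [ - 86, - 74, - 16, 2,45,49,69,75, 95.11 ]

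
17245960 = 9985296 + 7260664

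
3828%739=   133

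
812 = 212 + 600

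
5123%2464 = 195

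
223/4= 55 + 3/4 = 55.75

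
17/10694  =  17/10694 = 0.00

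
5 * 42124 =210620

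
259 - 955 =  - 696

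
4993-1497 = 3496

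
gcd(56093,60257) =1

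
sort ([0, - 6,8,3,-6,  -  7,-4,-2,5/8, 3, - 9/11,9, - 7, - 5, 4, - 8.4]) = [ - 8.4, - 7, -7, - 6,-6, - 5, - 4, - 2 , - 9/11, 0, 5/8  ,  3,3, 4,8,9 ]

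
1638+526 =2164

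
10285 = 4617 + 5668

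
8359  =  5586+2773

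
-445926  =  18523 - 464449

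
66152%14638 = 7600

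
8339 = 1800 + 6539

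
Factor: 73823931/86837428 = 2^(-2)*3^2*17^( - 1)*1277021^( - 1 )*8202659^1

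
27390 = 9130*3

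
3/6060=1/2020 =0.00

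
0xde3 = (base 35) 2VK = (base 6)24243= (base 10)3555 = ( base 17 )c52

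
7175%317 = 201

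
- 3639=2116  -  5755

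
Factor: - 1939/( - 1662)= 2^(-1)*3^( - 1)*7^1  =  7/6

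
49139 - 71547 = - 22408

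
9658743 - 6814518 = 2844225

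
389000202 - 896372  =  388103830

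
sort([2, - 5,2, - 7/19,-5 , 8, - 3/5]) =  [  -  5, - 5, - 3/5,-7/19 , 2, 2,8 ] 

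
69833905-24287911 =45545994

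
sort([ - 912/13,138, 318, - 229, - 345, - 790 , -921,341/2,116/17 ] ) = [ - 921, - 790, - 345, - 229, - 912/13,116/17, 138, 341/2,318]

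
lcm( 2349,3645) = 105705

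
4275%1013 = 223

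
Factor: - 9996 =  - 2^2*3^1*7^2*17^1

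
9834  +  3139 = 12973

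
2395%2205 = 190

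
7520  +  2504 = 10024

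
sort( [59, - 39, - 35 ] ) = [ - 39, - 35,59] 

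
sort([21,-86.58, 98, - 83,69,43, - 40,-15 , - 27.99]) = [ - 86.58,  -  83, -40, - 27.99,-15,21, 43,  69, 98 ] 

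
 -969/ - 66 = 323/22 = 14.68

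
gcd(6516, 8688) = 2172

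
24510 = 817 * 30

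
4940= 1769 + 3171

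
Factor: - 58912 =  - 2^5*  7^1  *263^1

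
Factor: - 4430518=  - 2^1*181^1*12239^1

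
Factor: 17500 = 2^2*5^4*7^1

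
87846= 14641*6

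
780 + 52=832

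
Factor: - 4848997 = -4848997^1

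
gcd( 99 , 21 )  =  3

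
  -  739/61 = -13 + 54/61 = - 12.11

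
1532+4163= 5695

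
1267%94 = 45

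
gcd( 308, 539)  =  77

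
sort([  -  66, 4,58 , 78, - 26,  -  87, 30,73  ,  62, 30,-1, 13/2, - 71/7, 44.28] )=[ - 87,  -  66,  -  26,-71/7, - 1,4, 13/2,30,30,44.28 , 58,62,73,78]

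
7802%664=498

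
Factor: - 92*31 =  - 2^2 * 23^1*31^1= -2852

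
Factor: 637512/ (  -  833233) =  - 2^3*3^1*101^1 * 263^1*509^( - 1)*1637^( - 1)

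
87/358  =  87/358 = 0.24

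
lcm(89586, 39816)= 358344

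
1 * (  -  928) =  - 928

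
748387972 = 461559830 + 286828142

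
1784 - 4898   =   - 3114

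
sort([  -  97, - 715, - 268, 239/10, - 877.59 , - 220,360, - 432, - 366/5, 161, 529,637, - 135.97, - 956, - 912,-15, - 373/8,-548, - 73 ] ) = [ - 956, - 912, -877.59,  -  715,  -  548 , - 432, - 268, - 220, - 135.97, - 97, - 366/5,-73, - 373/8, - 15, 239/10, 161,  360, 529, 637]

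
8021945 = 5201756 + 2820189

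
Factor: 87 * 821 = 71427 = 3^1*29^1*821^1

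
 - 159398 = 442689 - 602087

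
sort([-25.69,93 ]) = [ - 25.69, 93]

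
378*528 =199584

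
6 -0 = 6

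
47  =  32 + 15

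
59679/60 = 19893/20 = 994.65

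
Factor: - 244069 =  - 7^2*17^1*293^1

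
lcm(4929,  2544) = 78864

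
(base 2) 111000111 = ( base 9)555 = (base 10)455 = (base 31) EL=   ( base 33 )dq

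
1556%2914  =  1556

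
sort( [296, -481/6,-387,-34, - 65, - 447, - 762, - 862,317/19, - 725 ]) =[ - 862,-762 , - 725,- 447,-387, - 481/6, - 65,-34, 317/19, 296 ]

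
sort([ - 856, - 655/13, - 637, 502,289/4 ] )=[ - 856, - 637, - 655/13, 289/4,  502]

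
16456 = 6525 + 9931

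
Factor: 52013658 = 2^1*3^1*709^1*12227^1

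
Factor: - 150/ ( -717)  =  50/239 = 2^1*5^2* 239^(  -  1 )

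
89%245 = 89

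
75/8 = 9 + 3/8 = 9.38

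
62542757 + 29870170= 92412927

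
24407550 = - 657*( - 37150)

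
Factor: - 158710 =-2^1*5^1 * 59^1*269^1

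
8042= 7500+542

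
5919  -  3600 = 2319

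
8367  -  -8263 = 16630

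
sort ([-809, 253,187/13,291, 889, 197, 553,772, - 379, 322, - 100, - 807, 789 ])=[ - 809, - 807, - 379, - 100 , 187/13,197, 253  ,  291,322, 553,772, 789, 889 ]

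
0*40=0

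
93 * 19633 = 1825869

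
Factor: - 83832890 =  - 2^1 * 5^1 * 8383289^1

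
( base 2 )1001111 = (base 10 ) 79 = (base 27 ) 2p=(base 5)304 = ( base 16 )4f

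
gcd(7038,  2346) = 2346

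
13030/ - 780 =-17+ 23/78 = -  16.71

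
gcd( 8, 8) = 8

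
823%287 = 249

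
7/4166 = 7/4166 = 0.00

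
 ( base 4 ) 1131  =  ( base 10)93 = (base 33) 2R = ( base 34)2p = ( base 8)135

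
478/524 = 239/262 =0.91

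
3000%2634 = 366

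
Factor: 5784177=3^1*7^1*67^1* 4111^1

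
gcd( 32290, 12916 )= 6458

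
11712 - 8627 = 3085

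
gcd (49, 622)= 1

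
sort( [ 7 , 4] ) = [ 4 , 7] 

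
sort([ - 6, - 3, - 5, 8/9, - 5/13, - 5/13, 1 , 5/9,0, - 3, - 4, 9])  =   [ - 6, - 5, - 4, - 3, - 3,-5/13, - 5/13, 0, 5/9,8/9,1,9]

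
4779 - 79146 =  - 74367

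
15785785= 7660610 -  - 8125175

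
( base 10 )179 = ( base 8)263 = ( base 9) 218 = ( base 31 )5o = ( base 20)8J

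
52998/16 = 26499/8 = 3312.38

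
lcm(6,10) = 30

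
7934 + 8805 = 16739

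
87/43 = 2 + 1/43 = 2.02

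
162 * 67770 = 10978740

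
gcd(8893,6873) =1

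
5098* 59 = 300782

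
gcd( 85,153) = 17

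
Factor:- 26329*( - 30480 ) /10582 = 401253960/5291 = 2^3*3^1*5^1*11^( - 1 )*13^( - 1) * 37^( - 1)*113^1 *127^1 *233^1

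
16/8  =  2 = 2.00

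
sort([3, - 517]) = [ -517,3]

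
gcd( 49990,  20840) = 10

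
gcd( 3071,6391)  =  83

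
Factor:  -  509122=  - 2^1*83^1*3067^1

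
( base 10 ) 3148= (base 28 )40c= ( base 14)120c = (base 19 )8dd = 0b110001001100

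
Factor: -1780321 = - 1780321^1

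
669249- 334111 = 335138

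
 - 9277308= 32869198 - 42146506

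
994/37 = 26 + 32/37 = 26.86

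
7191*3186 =22910526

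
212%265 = 212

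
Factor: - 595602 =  - 2^1*3^2* 7^1*29^1*163^1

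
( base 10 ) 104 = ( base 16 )68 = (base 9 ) 125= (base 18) 5E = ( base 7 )206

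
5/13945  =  1/2789 = 0.00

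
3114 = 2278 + 836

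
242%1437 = 242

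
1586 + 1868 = 3454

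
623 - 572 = 51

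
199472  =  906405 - 706933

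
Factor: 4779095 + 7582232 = 12361327 = 11^1*23^1 * 48859^1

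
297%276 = 21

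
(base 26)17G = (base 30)t4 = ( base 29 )114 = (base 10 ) 874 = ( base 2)1101101010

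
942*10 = 9420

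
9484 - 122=9362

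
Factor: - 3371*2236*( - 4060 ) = 2^4* 5^1*7^1 * 13^1*29^1*43^1*3371^1  =  30602477360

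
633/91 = 633/91 = 6.96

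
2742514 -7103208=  - 4360694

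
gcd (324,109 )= 1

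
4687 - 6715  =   - 2028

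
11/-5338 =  - 1 + 5327/5338 = - 0.00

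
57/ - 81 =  - 19/27 =- 0.70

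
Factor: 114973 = 114973^1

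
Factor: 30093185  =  5^1*1741^1*3457^1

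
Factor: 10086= 2^1*3^1*41^2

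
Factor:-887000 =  - 2^3 *5^3 * 887^1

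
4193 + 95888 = 100081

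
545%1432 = 545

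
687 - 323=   364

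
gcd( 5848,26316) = 2924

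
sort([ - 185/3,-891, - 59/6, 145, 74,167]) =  [ - 891, - 185/3, - 59/6,  74,145,167]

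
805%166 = 141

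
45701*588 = 26872188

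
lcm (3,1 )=3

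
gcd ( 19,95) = 19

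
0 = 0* 72625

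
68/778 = 34/389= 0.09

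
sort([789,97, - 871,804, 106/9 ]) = [  -  871, 106/9,  97, 789,804]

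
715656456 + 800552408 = 1516208864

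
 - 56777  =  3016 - 59793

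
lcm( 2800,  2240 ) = 11200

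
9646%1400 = 1246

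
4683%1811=1061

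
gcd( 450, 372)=6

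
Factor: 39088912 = 2^4 *103^1*23719^1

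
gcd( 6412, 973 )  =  7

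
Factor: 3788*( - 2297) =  - 8701036 = - 2^2*947^1 * 2297^1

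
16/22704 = 1/1419 = 0.00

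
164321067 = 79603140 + 84717927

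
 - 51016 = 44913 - 95929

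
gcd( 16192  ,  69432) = 88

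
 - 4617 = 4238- 8855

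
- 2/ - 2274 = 1/1137 = 0.00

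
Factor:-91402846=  - 2^1*17^1*53^1 * 50723^1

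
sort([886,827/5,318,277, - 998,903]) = [ - 998,827/5, 277 , 318,886,  903]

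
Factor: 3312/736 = 9/2 = 2^(-1) * 3^2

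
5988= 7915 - 1927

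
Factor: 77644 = 2^2 * 7^1*47^1*59^1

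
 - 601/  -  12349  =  601/12349 = 0.05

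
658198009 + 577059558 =1235257567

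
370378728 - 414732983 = -44354255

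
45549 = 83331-37782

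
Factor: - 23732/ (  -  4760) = 349/70 =2^(  -  1)*5^( - 1 )*7^( - 1)*349^1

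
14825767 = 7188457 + 7637310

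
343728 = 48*7161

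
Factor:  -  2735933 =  - 313^1  *  8741^1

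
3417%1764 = 1653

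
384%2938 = 384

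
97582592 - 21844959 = 75737633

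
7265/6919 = 7265/6919 = 1.05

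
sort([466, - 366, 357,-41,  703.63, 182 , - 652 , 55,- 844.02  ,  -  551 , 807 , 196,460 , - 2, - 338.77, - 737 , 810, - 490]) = [  -  844.02, - 737, - 652,  -  551 ,-490, - 366,-338.77,-41,  -  2,55, 182,196, 357, 460, 466, 703.63, 807,810] 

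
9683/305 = 31 + 228/305 = 31.75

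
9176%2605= 1361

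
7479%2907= 1665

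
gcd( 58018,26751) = 1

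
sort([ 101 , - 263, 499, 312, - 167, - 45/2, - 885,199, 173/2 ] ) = [ - 885, - 263, - 167, - 45/2, 173/2,  101,199, 312, 499 ]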